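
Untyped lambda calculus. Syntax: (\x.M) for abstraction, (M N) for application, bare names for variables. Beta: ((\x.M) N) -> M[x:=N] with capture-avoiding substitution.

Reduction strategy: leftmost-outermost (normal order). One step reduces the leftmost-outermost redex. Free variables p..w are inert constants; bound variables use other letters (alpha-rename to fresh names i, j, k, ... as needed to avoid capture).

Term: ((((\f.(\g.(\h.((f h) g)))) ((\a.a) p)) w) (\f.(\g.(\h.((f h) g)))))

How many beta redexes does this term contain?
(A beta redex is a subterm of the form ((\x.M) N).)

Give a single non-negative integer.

Term: ((((\f.(\g.(\h.((f h) g)))) ((\a.a) p)) w) (\f.(\g.(\h.((f h) g)))))
  Redex: ((\f.(\g.(\h.((f h) g)))) ((\a.a) p))
  Redex: ((\a.a) p)
Total redexes: 2

Answer: 2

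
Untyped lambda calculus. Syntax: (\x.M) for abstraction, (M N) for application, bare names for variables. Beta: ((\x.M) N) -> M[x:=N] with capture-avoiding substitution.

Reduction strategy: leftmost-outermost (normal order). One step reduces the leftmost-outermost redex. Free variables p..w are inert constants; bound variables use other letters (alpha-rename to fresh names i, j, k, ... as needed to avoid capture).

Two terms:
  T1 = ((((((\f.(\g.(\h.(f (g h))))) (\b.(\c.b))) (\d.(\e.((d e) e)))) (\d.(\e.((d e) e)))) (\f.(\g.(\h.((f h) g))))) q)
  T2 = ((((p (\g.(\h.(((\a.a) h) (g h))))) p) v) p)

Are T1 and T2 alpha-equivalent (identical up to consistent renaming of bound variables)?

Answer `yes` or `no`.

Term 1: ((((((\f.(\g.(\h.(f (g h))))) (\b.(\c.b))) (\d.(\e.((d e) e)))) (\d.(\e.((d e) e)))) (\f.(\g.(\h.((f h) g))))) q)
Term 2: ((((p (\g.(\h.(((\a.a) h) (g h))))) p) v) p)
Alpha-equivalence: compare structure up to binder renaming.
Result: False

Answer: no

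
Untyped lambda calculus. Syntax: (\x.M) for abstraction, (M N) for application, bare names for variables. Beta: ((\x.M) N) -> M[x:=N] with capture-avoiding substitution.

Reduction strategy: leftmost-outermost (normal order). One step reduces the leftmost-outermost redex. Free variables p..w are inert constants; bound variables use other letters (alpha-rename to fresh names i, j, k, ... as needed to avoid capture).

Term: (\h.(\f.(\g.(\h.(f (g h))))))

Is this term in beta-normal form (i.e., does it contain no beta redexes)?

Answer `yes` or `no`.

Term: (\h.(\f.(\g.(\h.(f (g h))))))
No beta redexes found.

Answer: yes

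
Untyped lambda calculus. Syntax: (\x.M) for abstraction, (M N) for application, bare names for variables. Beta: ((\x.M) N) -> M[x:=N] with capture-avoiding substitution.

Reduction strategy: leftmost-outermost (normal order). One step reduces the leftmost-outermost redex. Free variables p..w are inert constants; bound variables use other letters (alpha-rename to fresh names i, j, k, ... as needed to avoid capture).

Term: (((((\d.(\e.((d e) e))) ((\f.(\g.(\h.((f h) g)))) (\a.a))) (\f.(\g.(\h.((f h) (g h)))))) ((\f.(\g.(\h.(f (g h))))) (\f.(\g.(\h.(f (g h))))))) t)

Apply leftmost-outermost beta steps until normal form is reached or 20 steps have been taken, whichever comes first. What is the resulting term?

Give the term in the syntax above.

Answer: (\h.((t h) (\g.(\i.((t h) (g i))))))

Derivation:
Step 0: (((((\d.(\e.((d e) e))) ((\f.(\g.(\h.((f h) g)))) (\a.a))) (\f.(\g.(\h.((f h) (g h)))))) ((\f.(\g.(\h.(f (g h))))) (\f.(\g.(\h.(f (g h))))))) t)
Step 1: ((((\e.((((\f.(\g.(\h.((f h) g)))) (\a.a)) e) e)) (\f.(\g.(\h.((f h) (g h)))))) ((\f.(\g.(\h.(f (g h))))) (\f.(\g.(\h.(f (g h))))))) t)
Step 2: ((((((\f.(\g.(\h.((f h) g)))) (\a.a)) (\f.(\g.(\h.((f h) (g h)))))) (\f.(\g.(\h.((f h) (g h)))))) ((\f.(\g.(\h.(f (g h))))) (\f.(\g.(\h.(f (g h))))))) t)
Step 3: (((((\g.(\h.(((\a.a) h) g))) (\f.(\g.(\h.((f h) (g h)))))) (\f.(\g.(\h.((f h) (g h)))))) ((\f.(\g.(\h.(f (g h))))) (\f.(\g.(\h.(f (g h))))))) t)
Step 4: ((((\h.(((\a.a) h) (\f.(\g.(\h.((f h) (g h))))))) (\f.(\g.(\h.((f h) (g h)))))) ((\f.(\g.(\h.(f (g h))))) (\f.(\g.(\h.(f (g h))))))) t)
Step 5: (((((\a.a) (\f.(\g.(\h.((f h) (g h)))))) (\f.(\g.(\h.((f h) (g h)))))) ((\f.(\g.(\h.(f (g h))))) (\f.(\g.(\h.(f (g h))))))) t)
Step 6: ((((\f.(\g.(\h.((f h) (g h))))) (\f.(\g.(\h.((f h) (g h)))))) ((\f.(\g.(\h.(f (g h))))) (\f.(\g.(\h.(f (g h))))))) t)
Step 7: (((\g.(\h.(((\f.(\g.(\h.((f h) (g h))))) h) (g h)))) ((\f.(\g.(\h.(f (g h))))) (\f.(\g.(\h.(f (g h))))))) t)
Step 8: ((\h.(((\f.(\g.(\h.((f h) (g h))))) h) (((\f.(\g.(\h.(f (g h))))) (\f.(\g.(\h.(f (g h)))))) h))) t)
Step 9: (((\f.(\g.(\h.((f h) (g h))))) t) (((\f.(\g.(\h.(f (g h))))) (\f.(\g.(\h.(f (g h)))))) t))
Step 10: ((\g.(\h.((t h) (g h)))) (((\f.(\g.(\h.(f (g h))))) (\f.(\g.(\h.(f (g h)))))) t))
Step 11: (\h.((t h) ((((\f.(\g.(\h.(f (g h))))) (\f.(\g.(\h.(f (g h)))))) t) h)))
Step 12: (\h.((t h) (((\g.(\h.((\f.(\g.(\h.(f (g h))))) (g h)))) t) h)))
Step 13: (\h.((t h) ((\h.((\f.(\g.(\h.(f (g h))))) (t h))) h)))
Step 14: (\h.((t h) ((\f.(\g.(\h.(f (g h))))) (t h))))
Step 15: (\h.((t h) (\g.(\i.((t h) (g i))))))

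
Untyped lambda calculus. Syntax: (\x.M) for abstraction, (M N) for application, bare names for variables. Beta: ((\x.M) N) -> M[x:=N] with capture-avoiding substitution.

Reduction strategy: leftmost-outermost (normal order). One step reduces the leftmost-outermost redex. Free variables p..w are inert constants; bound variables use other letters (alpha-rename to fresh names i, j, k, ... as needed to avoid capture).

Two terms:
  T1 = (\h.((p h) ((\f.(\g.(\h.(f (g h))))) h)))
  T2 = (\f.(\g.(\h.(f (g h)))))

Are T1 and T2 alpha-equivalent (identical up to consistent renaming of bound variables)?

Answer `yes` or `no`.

Term 1: (\h.((p h) ((\f.(\g.(\h.(f (g h))))) h)))
Term 2: (\f.(\g.(\h.(f (g h)))))
Alpha-equivalence: compare structure up to binder renaming.
Result: False

Answer: no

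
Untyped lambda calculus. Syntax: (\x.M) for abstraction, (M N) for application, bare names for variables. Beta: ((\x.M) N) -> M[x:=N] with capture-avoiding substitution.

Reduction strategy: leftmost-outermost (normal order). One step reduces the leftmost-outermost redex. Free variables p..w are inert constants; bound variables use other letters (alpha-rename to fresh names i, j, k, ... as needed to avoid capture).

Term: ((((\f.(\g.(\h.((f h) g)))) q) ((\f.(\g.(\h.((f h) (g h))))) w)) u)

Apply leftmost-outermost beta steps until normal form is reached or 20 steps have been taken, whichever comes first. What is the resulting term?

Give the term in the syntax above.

Answer: ((q u) (\g.(\h.((w h) (g h)))))

Derivation:
Step 0: ((((\f.(\g.(\h.((f h) g)))) q) ((\f.(\g.(\h.((f h) (g h))))) w)) u)
Step 1: (((\g.(\h.((q h) g))) ((\f.(\g.(\h.((f h) (g h))))) w)) u)
Step 2: ((\h.((q h) ((\f.(\g.(\h.((f h) (g h))))) w))) u)
Step 3: ((q u) ((\f.(\g.(\h.((f h) (g h))))) w))
Step 4: ((q u) (\g.(\h.((w h) (g h)))))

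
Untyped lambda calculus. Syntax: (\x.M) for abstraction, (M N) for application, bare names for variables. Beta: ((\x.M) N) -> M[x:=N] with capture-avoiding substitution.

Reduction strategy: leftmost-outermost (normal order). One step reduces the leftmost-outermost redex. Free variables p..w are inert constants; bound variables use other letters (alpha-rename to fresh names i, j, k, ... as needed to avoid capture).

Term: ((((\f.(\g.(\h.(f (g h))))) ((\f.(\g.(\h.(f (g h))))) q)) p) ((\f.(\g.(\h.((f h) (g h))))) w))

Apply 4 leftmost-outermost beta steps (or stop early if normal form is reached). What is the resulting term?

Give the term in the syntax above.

Step 0: ((((\f.(\g.(\h.(f (g h))))) ((\f.(\g.(\h.(f (g h))))) q)) p) ((\f.(\g.(\h.((f h) (g h))))) w))
Step 1: (((\g.(\h.(((\f.(\g.(\h.(f (g h))))) q) (g h)))) p) ((\f.(\g.(\h.((f h) (g h))))) w))
Step 2: ((\h.(((\f.(\g.(\h.(f (g h))))) q) (p h))) ((\f.(\g.(\h.((f h) (g h))))) w))
Step 3: (((\f.(\g.(\h.(f (g h))))) q) (p ((\f.(\g.(\h.((f h) (g h))))) w)))
Step 4: ((\g.(\h.(q (g h)))) (p ((\f.(\g.(\h.((f h) (g h))))) w)))

Answer: ((\g.(\h.(q (g h)))) (p ((\f.(\g.(\h.((f h) (g h))))) w)))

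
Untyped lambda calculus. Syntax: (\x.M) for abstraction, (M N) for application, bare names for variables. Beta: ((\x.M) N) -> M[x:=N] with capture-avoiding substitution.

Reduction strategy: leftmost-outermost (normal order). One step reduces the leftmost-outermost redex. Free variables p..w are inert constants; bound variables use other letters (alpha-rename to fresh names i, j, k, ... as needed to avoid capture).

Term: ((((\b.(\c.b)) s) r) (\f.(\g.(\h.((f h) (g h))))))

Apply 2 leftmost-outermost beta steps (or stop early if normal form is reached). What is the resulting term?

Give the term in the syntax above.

Answer: (s (\f.(\g.(\h.((f h) (g h))))))

Derivation:
Step 0: ((((\b.(\c.b)) s) r) (\f.(\g.(\h.((f h) (g h))))))
Step 1: (((\c.s) r) (\f.(\g.(\h.((f h) (g h))))))
Step 2: (s (\f.(\g.(\h.((f h) (g h))))))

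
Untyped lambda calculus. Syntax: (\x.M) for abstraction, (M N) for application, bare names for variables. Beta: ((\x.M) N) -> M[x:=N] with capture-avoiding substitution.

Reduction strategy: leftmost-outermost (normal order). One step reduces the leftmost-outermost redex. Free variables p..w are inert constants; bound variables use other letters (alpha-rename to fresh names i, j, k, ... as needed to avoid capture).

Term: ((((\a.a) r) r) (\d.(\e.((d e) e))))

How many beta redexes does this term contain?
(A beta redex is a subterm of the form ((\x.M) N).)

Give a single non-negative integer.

Term: ((((\a.a) r) r) (\d.(\e.((d e) e))))
  Redex: ((\a.a) r)
Total redexes: 1

Answer: 1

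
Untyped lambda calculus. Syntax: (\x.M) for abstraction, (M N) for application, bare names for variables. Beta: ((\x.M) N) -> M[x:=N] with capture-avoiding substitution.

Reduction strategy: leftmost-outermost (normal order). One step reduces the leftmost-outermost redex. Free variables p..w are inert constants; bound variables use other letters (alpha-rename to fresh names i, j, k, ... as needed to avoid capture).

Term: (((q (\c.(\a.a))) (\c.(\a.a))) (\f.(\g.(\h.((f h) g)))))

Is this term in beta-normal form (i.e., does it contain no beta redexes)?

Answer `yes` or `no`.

Term: (((q (\c.(\a.a))) (\c.(\a.a))) (\f.(\g.(\h.((f h) g)))))
No beta redexes found.

Answer: yes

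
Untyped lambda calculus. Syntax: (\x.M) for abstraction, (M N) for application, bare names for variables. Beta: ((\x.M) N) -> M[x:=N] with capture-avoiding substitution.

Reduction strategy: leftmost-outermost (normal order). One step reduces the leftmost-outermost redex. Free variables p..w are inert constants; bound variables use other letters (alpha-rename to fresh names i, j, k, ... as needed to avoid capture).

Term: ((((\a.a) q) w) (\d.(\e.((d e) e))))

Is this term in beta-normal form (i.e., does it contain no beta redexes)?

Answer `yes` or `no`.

Term: ((((\a.a) q) w) (\d.(\e.((d e) e))))
Found 1 beta redex(es).

Answer: no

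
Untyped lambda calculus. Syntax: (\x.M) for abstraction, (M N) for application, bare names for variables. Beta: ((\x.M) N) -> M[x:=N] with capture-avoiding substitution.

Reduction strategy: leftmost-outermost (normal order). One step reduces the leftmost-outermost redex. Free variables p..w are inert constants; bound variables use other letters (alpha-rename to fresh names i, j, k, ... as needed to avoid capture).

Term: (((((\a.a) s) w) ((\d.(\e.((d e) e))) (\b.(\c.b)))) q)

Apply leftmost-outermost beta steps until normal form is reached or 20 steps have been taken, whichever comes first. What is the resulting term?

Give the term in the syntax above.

Answer: (((s w) (\e.e)) q)

Derivation:
Step 0: (((((\a.a) s) w) ((\d.(\e.((d e) e))) (\b.(\c.b)))) q)
Step 1: (((s w) ((\d.(\e.((d e) e))) (\b.(\c.b)))) q)
Step 2: (((s w) (\e.(((\b.(\c.b)) e) e))) q)
Step 3: (((s w) (\e.((\c.e) e))) q)
Step 4: (((s w) (\e.e)) q)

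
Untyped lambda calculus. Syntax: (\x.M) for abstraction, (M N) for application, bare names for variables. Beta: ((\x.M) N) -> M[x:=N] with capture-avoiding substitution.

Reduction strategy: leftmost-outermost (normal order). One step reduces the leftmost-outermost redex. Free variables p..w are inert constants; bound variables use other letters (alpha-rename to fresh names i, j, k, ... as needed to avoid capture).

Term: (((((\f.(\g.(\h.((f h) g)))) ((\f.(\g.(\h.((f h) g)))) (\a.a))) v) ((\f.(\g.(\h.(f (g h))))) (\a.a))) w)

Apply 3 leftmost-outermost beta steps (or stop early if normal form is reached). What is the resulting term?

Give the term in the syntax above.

Step 0: (((((\f.(\g.(\h.((f h) g)))) ((\f.(\g.(\h.((f h) g)))) (\a.a))) v) ((\f.(\g.(\h.(f (g h))))) (\a.a))) w)
Step 1: ((((\g.(\h.((((\f.(\g.(\h.((f h) g)))) (\a.a)) h) g))) v) ((\f.(\g.(\h.(f (g h))))) (\a.a))) w)
Step 2: (((\h.((((\f.(\g.(\h.((f h) g)))) (\a.a)) h) v)) ((\f.(\g.(\h.(f (g h))))) (\a.a))) w)
Step 3: (((((\f.(\g.(\h.((f h) g)))) (\a.a)) ((\f.(\g.(\h.(f (g h))))) (\a.a))) v) w)

Answer: (((((\f.(\g.(\h.((f h) g)))) (\a.a)) ((\f.(\g.(\h.(f (g h))))) (\a.a))) v) w)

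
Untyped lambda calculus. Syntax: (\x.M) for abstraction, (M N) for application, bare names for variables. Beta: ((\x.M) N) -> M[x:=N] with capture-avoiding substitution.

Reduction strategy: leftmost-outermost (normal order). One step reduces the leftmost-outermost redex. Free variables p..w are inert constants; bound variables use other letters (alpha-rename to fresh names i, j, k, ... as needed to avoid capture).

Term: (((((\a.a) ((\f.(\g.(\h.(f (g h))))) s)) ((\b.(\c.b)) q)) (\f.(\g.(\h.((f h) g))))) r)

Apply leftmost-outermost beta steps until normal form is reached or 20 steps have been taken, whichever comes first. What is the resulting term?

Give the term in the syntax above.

Step 0: (((((\a.a) ((\f.(\g.(\h.(f (g h))))) s)) ((\b.(\c.b)) q)) (\f.(\g.(\h.((f h) g))))) r)
Step 1: (((((\f.(\g.(\h.(f (g h))))) s) ((\b.(\c.b)) q)) (\f.(\g.(\h.((f h) g))))) r)
Step 2: ((((\g.(\h.(s (g h)))) ((\b.(\c.b)) q)) (\f.(\g.(\h.((f h) g))))) r)
Step 3: (((\h.(s (((\b.(\c.b)) q) h))) (\f.(\g.(\h.((f h) g))))) r)
Step 4: ((s (((\b.(\c.b)) q) (\f.(\g.(\h.((f h) g)))))) r)
Step 5: ((s ((\c.q) (\f.(\g.(\h.((f h) g)))))) r)
Step 6: ((s q) r)

Answer: ((s q) r)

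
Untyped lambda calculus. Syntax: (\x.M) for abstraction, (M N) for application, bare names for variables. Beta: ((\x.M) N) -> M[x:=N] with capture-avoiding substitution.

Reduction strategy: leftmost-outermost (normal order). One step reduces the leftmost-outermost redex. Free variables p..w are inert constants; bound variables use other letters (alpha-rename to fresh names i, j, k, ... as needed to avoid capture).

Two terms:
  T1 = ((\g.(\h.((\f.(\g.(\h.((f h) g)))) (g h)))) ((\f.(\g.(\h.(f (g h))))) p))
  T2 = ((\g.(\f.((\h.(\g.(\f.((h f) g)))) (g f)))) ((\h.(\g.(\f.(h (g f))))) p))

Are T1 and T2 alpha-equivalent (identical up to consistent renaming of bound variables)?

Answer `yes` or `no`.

Answer: yes

Derivation:
Term 1: ((\g.(\h.((\f.(\g.(\h.((f h) g)))) (g h)))) ((\f.(\g.(\h.(f (g h))))) p))
Term 2: ((\g.(\f.((\h.(\g.(\f.((h f) g)))) (g f)))) ((\h.(\g.(\f.(h (g f))))) p))
Alpha-equivalence: compare structure up to binder renaming.
Result: True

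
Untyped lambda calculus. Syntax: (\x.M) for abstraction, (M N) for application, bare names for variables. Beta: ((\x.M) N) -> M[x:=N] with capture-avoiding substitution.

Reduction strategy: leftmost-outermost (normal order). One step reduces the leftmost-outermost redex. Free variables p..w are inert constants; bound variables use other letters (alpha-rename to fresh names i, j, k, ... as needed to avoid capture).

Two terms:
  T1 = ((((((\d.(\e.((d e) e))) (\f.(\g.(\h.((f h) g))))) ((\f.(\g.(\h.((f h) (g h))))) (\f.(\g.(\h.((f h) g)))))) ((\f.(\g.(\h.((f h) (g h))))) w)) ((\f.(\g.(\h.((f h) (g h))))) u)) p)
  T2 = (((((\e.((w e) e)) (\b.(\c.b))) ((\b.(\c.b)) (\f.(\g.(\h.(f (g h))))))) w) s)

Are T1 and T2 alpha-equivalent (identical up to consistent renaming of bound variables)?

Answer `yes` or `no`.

Term 1: ((((((\d.(\e.((d e) e))) (\f.(\g.(\h.((f h) g))))) ((\f.(\g.(\h.((f h) (g h))))) (\f.(\g.(\h.((f h) g)))))) ((\f.(\g.(\h.((f h) (g h))))) w)) ((\f.(\g.(\h.((f h) (g h))))) u)) p)
Term 2: (((((\e.((w e) e)) (\b.(\c.b))) ((\b.(\c.b)) (\f.(\g.(\h.(f (g h))))))) w) s)
Alpha-equivalence: compare structure up to binder renaming.
Result: False

Answer: no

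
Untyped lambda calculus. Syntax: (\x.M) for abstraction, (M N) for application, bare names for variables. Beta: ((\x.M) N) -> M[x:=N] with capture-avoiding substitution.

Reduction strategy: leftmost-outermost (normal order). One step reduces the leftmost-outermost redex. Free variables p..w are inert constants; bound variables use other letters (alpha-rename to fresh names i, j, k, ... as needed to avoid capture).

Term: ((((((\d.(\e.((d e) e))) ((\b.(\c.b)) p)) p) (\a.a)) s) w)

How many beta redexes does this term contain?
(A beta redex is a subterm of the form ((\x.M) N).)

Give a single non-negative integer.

Answer: 2

Derivation:
Term: ((((((\d.(\e.((d e) e))) ((\b.(\c.b)) p)) p) (\a.a)) s) w)
  Redex: ((\d.(\e.((d e) e))) ((\b.(\c.b)) p))
  Redex: ((\b.(\c.b)) p)
Total redexes: 2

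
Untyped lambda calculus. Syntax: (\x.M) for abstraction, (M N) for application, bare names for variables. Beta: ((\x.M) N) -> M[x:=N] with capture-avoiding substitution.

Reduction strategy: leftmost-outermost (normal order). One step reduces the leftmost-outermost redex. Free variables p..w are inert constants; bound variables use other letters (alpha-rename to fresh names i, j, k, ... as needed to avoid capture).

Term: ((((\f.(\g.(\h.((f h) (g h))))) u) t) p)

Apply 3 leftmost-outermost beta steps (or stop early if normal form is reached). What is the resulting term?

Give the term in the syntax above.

Step 0: ((((\f.(\g.(\h.((f h) (g h))))) u) t) p)
Step 1: (((\g.(\h.((u h) (g h)))) t) p)
Step 2: ((\h.((u h) (t h))) p)
Step 3: ((u p) (t p))

Answer: ((u p) (t p))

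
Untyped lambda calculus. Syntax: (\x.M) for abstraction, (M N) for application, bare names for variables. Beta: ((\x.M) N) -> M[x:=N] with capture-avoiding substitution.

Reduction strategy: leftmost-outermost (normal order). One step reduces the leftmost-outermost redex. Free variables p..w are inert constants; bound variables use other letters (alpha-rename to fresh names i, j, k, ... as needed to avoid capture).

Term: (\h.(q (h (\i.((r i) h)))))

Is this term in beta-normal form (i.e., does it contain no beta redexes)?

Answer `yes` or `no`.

Term: (\h.(q (h (\i.((r i) h)))))
No beta redexes found.

Answer: yes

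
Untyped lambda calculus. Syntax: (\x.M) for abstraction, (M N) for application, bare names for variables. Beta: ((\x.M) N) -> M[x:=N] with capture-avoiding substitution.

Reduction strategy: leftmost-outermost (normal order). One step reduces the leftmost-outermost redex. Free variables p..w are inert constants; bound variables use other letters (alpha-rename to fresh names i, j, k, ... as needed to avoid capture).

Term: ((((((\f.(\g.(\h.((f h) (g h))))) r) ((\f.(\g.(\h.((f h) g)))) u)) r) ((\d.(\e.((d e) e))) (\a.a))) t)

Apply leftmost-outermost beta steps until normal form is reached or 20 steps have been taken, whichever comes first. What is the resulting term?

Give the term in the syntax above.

Answer: ((((r r) (\h.((u h) r))) (\e.(e e))) t)

Derivation:
Step 0: ((((((\f.(\g.(\h.((f h) (g h))))) r) ((\f.(\g.(\h.((f h) g)))) u)) r) ((\d.(\e.((d e) e))) (\a.a))) t)
Step 1: (((((\g.(\h.((r h) (g h)))) ((\f.(\g.(\h.((f h) g)))) u)) r) ((\d.(\e.((d e) e))) (\a.a))) t)
Step 2: ((((\h.((r h) (((\f.(\g.(\h.((f h) g)))) u) h))) r) ((\d.(\e.((d e) e))) (\a.a))) t)
Step 3: ((((r r) (((\f.(\g.(\h.((f h) g)))) u) r)) ((\d.(\e.((d e) e))) (\a.a))) t)
Step 4: ((((r r) ((\g.(\h.((u h) g))) r)) ((\d.(\e.((d e) e))) (\a.a))) t)
Step 5: ((((r r) (\h.((u h) r))) ((\d.(\e.((d e) e))) (\a.a))) t)
Step 6: ((((r r) (\h.((u h) r))) (\e.(((\a.a) e) e))) t)
Step 7: ((((r r) (\h.((u h) r))) (\e.(e e))) t)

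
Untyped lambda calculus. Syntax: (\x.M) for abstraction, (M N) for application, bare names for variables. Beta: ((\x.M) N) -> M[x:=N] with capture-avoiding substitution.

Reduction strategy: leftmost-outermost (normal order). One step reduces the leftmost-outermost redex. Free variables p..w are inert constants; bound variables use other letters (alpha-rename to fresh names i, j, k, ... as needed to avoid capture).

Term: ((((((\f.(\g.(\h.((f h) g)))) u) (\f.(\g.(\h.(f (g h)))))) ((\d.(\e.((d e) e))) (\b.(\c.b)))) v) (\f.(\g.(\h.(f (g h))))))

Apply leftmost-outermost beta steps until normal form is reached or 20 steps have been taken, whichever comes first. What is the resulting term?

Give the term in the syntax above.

Step 0: ((((((\f.(\g.(\h.((f h) g)))) u) (\f.(\g.(\h.(f (g h)))))) ((\d.(\e.((d e) e))) (\b.(\c.b)))) v) (\f.(\g.(\h.(f (g h))))))
Step 1: (((((\g.(\h.((u h) g))) (\f.(\g.(\h.(f (g h)))))) ((\d.(\e.((d e) e))) (\b.(\c.b)))) v) (\f.(\g.(\h.(f (g h))))))
Step 2: ((((\h.((u h) (\f.(\g.(\h.(f (g h))))))) ((\d.(\e.((d e) e))) (\b.(\c.b)))) v) (\f.(\g.(\h.(f (g h))))))
Step 3: ((((u ((\d.(\e.((d e) e))) (\b.(\c.b)))) (\f.(\g.(\h.(f (g h)))))) v) (\f.(\g.(\h.(f (g h))))))
Step 4: ((((u (\e.(((\b.(\c.b)) e) e))) (\f.(\g.(\h.(f (g h)))))) v) (\f.(\g.(\h.(f (g h))))))
Step 5: ((((u (\e.((\c.e) e))) (\f.(\g.(\h.(f (g h)))))) v) (\f.(\g.(\h.(f (g h))))))
Step 6: ((((u (\e.e)) (\f.(\g.(\h.(f (g h)))))) v) (\f.(\g.(\h.(f (g h))))))

Answer: ((((u (\e.e)) (\f.(\g.(\h.(f (g h)))))) v) (\f.(\g.(\h.(f (g h))))))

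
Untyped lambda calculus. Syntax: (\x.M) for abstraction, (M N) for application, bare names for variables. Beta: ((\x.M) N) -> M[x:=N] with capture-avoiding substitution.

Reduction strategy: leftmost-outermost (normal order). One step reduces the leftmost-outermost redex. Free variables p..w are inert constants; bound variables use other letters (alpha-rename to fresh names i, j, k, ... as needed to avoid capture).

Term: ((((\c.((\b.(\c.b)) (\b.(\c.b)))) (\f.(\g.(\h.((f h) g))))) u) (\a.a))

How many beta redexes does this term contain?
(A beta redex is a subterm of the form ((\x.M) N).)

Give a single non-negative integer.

Answer: 2

Derivation:
Term: ((((\c.((\b.(\c.b)) (\b.(\c.b)))) (\f.(\g.(\h.((f h) g))))) u) (\a.a))
  Redex: ((\c.((\b.(\c.b)) (\b.(\c.b)))) (\f.(\g.(\h.((f h) g)))))
  Redex: ((\b.(\c.b)) (\b.(\c.b)))
Total redexes: 2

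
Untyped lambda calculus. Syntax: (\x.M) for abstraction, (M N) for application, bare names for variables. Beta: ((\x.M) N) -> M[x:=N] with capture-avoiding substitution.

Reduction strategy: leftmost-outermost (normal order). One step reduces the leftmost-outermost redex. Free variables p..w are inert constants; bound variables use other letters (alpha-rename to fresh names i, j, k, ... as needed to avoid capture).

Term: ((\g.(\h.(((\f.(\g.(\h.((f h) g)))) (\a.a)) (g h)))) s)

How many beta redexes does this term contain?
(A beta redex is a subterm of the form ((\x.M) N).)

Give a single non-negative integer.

Answer: 2

Derivation:
Term: ((\g.(\h.(((\f.(\g.(\h.((f h) g)))) (\a.a)) (g h)))) s)
  Redex: ((\g.(\h.(((\f.(\g.(\h.((f h) g)))) (\a.a)) (g h)))) s)
  Redex: ((\f.(\g.(\h.((f h) g)))) (\a.a))
Total redexes: 2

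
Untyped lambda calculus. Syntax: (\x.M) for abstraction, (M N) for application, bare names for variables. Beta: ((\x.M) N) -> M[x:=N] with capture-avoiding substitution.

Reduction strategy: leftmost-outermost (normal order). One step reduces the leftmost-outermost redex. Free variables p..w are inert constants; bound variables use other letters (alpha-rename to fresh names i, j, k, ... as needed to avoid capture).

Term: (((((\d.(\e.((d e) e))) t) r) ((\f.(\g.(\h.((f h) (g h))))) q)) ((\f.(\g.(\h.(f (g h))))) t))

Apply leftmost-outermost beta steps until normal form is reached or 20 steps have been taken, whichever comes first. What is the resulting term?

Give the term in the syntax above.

Step 0: (((((\d.(\e.((d e) e))) t) r) ((\f.(\g.(\h.((f h) (g h))))) q)) ((\f.(\g.(\h.(f (g h))))) t))
Step 1: ((((\e.((t e) e)) r) ((\f.(\g.(\h.((f h) (g h))))) q)) ((\f.(\g.(\h.(f (g h))))) t))
Step 2: ((((t r) r) ((\f.(\g.(\h.((f h) (g h))))) q)) ((\f.(\g.(\h.(f (g h))))) t))
Step 3: ((((t r) r) (\g.(\h.((q h) (g h))))) ((\f.(\g.(\h.(f (g h))))) t))
Step 4: ((((t r) r) (\g.(\h.((q h) (g h))))) (\g.(\h.(t (g h)))))

Answer: ((((t r) r) (\g.(\h.((q h) (g h))))) (\g.(\h.(t (g h)))))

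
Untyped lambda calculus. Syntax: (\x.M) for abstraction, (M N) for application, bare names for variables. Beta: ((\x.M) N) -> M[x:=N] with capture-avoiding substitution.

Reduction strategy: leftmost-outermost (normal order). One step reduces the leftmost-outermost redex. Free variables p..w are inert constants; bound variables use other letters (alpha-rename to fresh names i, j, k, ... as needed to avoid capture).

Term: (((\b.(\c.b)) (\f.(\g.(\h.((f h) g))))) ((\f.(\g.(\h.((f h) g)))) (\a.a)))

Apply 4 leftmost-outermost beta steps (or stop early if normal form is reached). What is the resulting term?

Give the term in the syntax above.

Answer: (\f.(\g.(\h.((f h) g))))

Derivation:
Step 0: (((\b.(\c.b)) (\f.(\g.(\h.((f h) g))))) ((\f.(\g.(\h.((f h) g)))) (\a.a)))
Step 1: ((\c.(\f.(\g.(\h.((f h) g))))) ((\f.(\g.(\h.((f h) g)))) (\a.a)))
Step 2: (\f.(\g.(\h.((f h) g))))
Step 3: (normal form reached)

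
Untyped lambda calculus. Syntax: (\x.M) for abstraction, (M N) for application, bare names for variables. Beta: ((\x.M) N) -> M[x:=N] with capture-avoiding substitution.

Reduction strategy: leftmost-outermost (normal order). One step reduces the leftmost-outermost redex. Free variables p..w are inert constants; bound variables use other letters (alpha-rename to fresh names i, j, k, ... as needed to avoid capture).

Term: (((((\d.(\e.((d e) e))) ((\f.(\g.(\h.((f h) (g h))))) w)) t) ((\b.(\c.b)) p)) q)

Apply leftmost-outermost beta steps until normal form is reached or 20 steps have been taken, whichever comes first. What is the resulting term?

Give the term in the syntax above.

Step 0: (((((\d.(\e.((d e) e))) ((\f.(\g.(\h.((f h) (g h))))) w)) t) ((\b.(\c.b)) p)) q)
Step 1: ((((\e.((((\f.(\g.(\h.((f h) (g h))))) w) e) e)) t) ((\b.(\c.b)) p)) q)
Step 2: ((((((\f.(\g.(\h.((f h) (g h))))) w) t) t) ((\b.(\c.b)) p)) q)
Step 3: (((((\g.(\h.((w h) (g h)))) t) t) ((\b.(\c.b)) p)) q)
Step 4: ((((\h.((w h) (t h))) t) ((\b.(\c.b)) p)) q)
Step 5: ((((w t) (t t)) ((\b.(\c.b)) p)) q)
Step 6: ((((w t) (t t)) (\c.p)) q)

Answer: ((((w t) (t t)) (\c.p)) q)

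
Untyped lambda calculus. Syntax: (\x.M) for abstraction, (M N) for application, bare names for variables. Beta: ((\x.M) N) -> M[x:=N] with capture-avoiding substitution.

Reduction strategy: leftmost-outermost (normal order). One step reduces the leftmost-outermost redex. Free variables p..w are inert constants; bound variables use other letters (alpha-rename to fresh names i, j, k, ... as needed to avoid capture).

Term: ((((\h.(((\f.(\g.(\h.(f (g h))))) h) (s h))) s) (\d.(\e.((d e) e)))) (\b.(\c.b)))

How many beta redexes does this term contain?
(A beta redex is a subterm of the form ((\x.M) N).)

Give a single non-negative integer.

Term: ((((\h.(((\f.(\g.(\h.(f (g h))))) h) (s h))) s) (\d.(\e.((d e) e)))) (\b.(\c.b)))
  Redex: ((\h.(((\f.(\g.(\h.(f (g h))))) h) (s h))) s)
  Redex: ((\f.(\g.(\h.(f (g h))))) h)
Total redexes: 2

Answer: 2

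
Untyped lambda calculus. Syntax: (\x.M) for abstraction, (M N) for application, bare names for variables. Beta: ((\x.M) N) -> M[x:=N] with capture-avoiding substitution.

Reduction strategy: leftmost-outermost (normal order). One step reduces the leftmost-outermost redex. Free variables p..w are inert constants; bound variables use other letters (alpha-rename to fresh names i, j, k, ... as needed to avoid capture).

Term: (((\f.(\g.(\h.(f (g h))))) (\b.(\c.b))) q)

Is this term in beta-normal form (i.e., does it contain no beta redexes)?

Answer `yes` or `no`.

Term: (((\f.(\g.(\h.(f (g h))))) (\b.(\c.b))) q)
Found 1 beta redex(es).

Answer: no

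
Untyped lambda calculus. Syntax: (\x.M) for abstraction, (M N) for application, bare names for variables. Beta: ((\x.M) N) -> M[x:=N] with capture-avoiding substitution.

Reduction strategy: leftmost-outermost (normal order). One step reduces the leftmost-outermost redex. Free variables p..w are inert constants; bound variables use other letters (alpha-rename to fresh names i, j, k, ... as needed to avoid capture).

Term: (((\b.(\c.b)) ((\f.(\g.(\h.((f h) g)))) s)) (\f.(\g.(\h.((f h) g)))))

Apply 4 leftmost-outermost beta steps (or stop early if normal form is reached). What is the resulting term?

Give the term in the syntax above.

Answer: (\g.(\h.((s h) g)))

Derivation:
Step 0: (((\b.(\c.b)) ((\f.(\g.(\h.((f h) g)))) s)) (\f.(\g.(\h.((f h) g)))))
Step 1: ((\c.((\f.(\g.(\h.((f h) g)))) s)) (\f.(\g.(\h.((f h) g)))))
Step 2: ((\f.(\g.(\h.((f h) g)))) s)
Step 3: (\g.(\h.((s h) g)))
Step 4: (normal form reached)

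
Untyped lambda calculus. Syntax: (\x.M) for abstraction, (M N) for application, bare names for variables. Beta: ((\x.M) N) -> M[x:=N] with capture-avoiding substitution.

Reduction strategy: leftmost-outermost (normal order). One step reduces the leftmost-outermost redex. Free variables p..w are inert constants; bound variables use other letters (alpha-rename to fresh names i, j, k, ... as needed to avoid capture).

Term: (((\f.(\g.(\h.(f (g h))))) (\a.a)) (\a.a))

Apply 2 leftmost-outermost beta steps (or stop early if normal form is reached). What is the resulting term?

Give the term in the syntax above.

Answer: (\h.((\a.a) ((\a.a) h)))

Derivation:
Step 0: (((\f.(\g.(\h.(f (g h))))) (\a.a)) (\a.a))
Step 1: ((\g.(\h.((\a.a) (g h)))) (\a.a))
Step 2: (\h.((\a.a) ((\a.a) h)))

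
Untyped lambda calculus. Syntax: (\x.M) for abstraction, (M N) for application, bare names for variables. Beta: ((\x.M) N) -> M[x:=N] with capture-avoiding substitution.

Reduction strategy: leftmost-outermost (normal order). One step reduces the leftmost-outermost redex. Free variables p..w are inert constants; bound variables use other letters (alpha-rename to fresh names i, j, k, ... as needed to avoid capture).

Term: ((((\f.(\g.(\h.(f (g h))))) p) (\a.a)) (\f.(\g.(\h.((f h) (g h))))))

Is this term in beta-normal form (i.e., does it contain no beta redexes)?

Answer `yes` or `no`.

Term: ((((\f.(\g.(\h.(f (g h))))) p) (\a.a)) (\f.(\g.(\h.((f h) (g h))))))
Found 1 beta redex(es).

Answer: no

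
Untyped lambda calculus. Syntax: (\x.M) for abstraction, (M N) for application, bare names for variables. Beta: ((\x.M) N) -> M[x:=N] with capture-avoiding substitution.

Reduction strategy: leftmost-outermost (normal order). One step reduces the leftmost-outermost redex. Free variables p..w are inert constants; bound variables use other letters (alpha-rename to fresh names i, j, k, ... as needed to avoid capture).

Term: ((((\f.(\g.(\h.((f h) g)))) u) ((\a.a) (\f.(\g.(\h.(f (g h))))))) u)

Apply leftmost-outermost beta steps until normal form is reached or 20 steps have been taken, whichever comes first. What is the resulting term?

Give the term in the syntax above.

Step 0: ((((\f.(\g.(\h.((f h) g)))) u) ((\a.a) (\f.(\g.(\h.(f (g h))))))) u)
Step 1: (((\g.(\h.((u h) g))) ((\a.a) (\f.(\g.(\h.(f (g h))))))) u)
Step 2: ((\h.((u h) ((\a.a) (\f.(\g.(\h.(f (g h)))))))) u)
Step 3: ((u u) ((\a.a) (\f.(\g.(\h.(f (g h)))))))
Step 4: ((u u) (\f.(\g.(\h.(f (g h))))))

Answer: ((u u) (\f.(\g.(\h.(f (g h))))))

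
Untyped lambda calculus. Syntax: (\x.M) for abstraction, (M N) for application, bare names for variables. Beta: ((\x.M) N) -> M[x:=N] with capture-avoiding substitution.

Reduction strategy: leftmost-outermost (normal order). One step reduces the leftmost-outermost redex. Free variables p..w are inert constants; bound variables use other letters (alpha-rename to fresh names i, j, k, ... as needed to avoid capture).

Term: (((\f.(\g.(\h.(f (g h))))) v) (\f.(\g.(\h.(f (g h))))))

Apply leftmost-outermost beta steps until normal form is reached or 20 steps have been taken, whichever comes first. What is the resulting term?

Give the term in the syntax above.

Step 0: (((\f.(\g.(\h.(f (g h))))) v) (\f.(\g.(\h.(f (g h))))))
Step 1: ((\g.(\h.(v (g h)))) (\f.(\g.(\h.(f (g h))))))
Step 2: (\h.(v ((\f.(\g.(\h.(f (g h))))) h)))
Step 3: (\h.(v (\g.(\i.(h (g i))))))

Answer: (\h.(v (\g.(\i.(h (g i))))))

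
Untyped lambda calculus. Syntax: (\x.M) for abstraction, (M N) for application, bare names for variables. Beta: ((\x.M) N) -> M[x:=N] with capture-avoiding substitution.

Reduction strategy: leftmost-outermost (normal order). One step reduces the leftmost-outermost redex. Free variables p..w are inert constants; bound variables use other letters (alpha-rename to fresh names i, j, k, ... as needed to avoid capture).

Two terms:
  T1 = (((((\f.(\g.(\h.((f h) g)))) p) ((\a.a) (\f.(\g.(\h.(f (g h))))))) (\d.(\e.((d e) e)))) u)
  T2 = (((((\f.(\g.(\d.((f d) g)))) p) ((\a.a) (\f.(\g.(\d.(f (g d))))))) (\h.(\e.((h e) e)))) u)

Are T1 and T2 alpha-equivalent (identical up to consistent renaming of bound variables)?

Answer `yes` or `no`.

Answer: yes

Derivation:
Term 1: (((((\f.(\g.(\h.((f h) g)))) p) ((\a.a) (\f.(\g.(\h.(f (g h))))))) (\d.(\e.((d e) e)))) u)
Term 2: (((((\f.(\g.(\d.((f d) g)))) p) ((\a.a) (\f.(\g.(\d.(f (g d))))))) (\h.(\e.((h e) e)))) u)
Alpha-equivalence: compare structure up to binder renaming.
Result: True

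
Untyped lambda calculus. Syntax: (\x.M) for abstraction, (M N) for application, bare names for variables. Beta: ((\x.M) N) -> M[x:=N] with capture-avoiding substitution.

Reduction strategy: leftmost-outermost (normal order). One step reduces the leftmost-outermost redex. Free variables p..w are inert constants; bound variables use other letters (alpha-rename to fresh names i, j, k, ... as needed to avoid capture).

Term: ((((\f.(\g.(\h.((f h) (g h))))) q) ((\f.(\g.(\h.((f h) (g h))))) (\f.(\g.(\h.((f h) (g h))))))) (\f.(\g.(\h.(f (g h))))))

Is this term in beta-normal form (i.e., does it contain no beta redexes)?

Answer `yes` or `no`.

Term: ((((\f.(\g.(\h.((f h) (g h))))) q) ((\f.(\g.(\h.((f h) (g h))))) (\f.(\g.(\h.((f h) (g h))))))) (\f.(\g.(\h.(f (g h))))))
Found 2 beta redex(es).

Answer: no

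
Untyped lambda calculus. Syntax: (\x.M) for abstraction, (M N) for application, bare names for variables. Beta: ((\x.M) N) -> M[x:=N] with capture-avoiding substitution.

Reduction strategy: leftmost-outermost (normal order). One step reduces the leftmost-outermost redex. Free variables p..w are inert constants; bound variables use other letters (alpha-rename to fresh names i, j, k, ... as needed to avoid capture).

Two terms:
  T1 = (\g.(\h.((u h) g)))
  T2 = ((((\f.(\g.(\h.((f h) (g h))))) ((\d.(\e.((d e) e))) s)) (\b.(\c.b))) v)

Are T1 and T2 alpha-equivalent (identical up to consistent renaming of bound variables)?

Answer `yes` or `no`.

Term 1: (\g.(\h.((u h) g)))
Term 2: ((((\f.(\g.(\h.((f h) (g h))))) ((\d.(\e.((d e) e))) s)) (\b.(\c.b))) v)
Alpha-equivalence: compare structure up to binder renaming.
Result: False

Answer: no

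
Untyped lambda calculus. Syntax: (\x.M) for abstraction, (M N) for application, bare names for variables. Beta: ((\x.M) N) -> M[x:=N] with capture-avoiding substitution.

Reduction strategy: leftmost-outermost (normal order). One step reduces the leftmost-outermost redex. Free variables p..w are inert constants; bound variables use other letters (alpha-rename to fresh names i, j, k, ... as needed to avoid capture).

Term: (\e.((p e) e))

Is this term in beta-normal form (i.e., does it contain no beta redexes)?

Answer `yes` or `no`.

Answer: yes

Derivation:
Term: (\e.((p e) e))
No beta redexes found.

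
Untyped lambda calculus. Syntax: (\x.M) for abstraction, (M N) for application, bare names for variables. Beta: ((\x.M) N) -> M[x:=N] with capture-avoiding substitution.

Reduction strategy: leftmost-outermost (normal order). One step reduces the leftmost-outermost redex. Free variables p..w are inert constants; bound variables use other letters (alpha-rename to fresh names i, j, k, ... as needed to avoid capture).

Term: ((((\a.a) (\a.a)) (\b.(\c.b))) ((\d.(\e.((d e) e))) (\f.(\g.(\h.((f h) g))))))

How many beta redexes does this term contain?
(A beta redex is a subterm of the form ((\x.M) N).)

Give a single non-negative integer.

Answer: 2

Derivation:
Term: ((((\a.a) (\a.a)) (\b.(\c.b))) ((\d.(\e.((d e) e))) (\f.(\g.(\h.((f h) g))))))
  Redex: ((\a.a) (\a.a))
  Redex: ((\d.(\e.((d e) e))) (\f.(\g.(\h.((f h) g)))))
Total redexes: 2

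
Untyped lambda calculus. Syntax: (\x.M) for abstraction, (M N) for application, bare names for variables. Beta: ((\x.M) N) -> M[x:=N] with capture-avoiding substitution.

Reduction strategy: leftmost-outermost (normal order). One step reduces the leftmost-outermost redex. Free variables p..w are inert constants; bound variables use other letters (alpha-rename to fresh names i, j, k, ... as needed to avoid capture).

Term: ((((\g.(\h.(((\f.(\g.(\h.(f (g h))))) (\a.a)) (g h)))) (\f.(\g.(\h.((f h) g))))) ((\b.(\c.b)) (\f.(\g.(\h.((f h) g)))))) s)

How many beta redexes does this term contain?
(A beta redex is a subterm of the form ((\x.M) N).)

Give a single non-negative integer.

Answer: 3

Derivation:
Term: ((((\g.(\h.(((\f.(\g.(\h.(f (g h))))) (\a.a)) (g h)))) (\f.(\g.(\h.((f h) g))))) ((\b.(\c.b)) (\f.(\g.(\h.((f h) g)))))) s)
  Redex: ((\g.(\h.(((\f.(\g.(\h.(f (g h))))) (\a.a)) (g h)))) (\f.(\g.(\h.((f h) g)))))
  Redex: ((\f.(\g.(\h.(f (g h))))) (\a.a))
  Redex: ((\b.(\c.b)) (\f.(\g.(\h.((f h) g)))))
Total redexes: 3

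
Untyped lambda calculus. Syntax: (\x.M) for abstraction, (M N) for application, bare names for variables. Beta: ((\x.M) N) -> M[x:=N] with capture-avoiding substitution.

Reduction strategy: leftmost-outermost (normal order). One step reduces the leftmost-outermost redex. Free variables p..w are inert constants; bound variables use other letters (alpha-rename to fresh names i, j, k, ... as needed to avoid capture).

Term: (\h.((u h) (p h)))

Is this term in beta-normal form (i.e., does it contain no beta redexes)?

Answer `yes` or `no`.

Answer: yes

Derivation:
Term: (\h.((u h) (p h)))
No beta redexes found.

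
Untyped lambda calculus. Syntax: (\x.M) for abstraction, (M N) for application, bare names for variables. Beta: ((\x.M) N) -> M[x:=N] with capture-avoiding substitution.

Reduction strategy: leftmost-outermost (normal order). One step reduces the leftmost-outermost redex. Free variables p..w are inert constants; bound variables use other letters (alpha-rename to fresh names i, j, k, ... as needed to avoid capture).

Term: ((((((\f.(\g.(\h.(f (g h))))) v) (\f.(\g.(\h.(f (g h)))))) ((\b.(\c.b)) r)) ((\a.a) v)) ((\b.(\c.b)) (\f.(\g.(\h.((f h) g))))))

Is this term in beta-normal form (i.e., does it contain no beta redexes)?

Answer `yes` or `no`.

Answer: no

Derivation:
Term: ((((((\f.(\g.(\h.(f (g h))))) v) (\f.(\g.(\h.(f (g h)))))) ((\b.(\c.b)) r)) ((\a.a) v)) ((\b.(\c.b)) (\f.(\g.(\h.((f h) g))))))
Found 4 beta redex(es).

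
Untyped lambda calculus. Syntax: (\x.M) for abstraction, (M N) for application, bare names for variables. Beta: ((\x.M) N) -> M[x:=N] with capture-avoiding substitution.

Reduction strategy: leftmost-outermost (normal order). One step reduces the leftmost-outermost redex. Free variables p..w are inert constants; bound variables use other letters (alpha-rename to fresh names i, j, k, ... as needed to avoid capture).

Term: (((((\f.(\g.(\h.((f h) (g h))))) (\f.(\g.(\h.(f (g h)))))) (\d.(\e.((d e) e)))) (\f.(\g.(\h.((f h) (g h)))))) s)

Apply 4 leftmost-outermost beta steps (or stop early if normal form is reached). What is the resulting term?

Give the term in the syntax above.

Answer: (((\g.(\h.((\f.(\g.(\h.((f h) (g h))))) (g h)))) ((\d.(\e.((d e) e))) (\f.(\g.(\h.((f h) (g h))))))) s)

Derivation:
Step 0: (((((\f.(\g.(\h.((f h) (g h))))) (\f.(\g.(\h.(f (g h)))))) (\d.(\e.((d e) e)))) (\f.(\g.(\h.((f h) (g h)))))) s)
Step 1: ((((\g.(\h.(((\f.(\g.(\h.(f (g h))))) h) (g h)))) (\d.(\e.((d e) e)))) (\f.(\g.(\h.((f h) (g h)))))) s)
Step 2: (((\h.(((\f.(\g.(\h.(f (g h))))) h) ((\d.(\e.((d e) e))) h))) (\f.(\g.(\h.((f h) (g h)))))) s)
Step 3: ((((\f.(\g.(\h.(f (g h))))) (\f.(\g.(\h.((f h) (g h)))))) ((\d.(\e.((d e) e))) (\f.(\g.(\h.((f h) (g h))))))) s)
Step 4: (((\g.(\h.((\f.(\g.(\h.((f h) (g h))))) (g h)))) ((\d.(\e.((d e) e))) (\f.(\g.(\h.((f h) (g h))))))) s)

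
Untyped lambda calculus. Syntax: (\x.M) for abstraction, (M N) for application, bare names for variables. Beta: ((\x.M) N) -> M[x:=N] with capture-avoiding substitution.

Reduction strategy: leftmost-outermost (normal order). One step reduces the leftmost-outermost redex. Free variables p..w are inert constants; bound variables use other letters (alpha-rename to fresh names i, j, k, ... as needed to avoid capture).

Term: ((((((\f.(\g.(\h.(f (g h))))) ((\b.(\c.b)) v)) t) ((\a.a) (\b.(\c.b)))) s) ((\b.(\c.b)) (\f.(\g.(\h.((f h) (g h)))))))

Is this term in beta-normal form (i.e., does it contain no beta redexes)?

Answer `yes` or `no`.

Term: ((((((\f.(\g.(\h.(f (g h))))) ((\b.(\c.b)) v)) t) ((\a.a) (\b.(\c.b)))) s) ((\b.(\c.b)) (\f.(\g.(\h.((f h) (g h)))))))
Found 4 beta redex(es).

Answer: no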